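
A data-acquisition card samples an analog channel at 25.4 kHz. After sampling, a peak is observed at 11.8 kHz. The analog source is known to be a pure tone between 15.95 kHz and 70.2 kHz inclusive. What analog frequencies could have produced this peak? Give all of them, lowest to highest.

Frequencies that alias to 11.8 kHz are k·fs ± 11.8 kHz for integer k ≥ 0.
k=0: 11.8 kHz.
k=1: 13.6 kHz, 37.2 kHz.
k=2: 39 kHz, 62.6 kHz.
k=3: 64.4 kHz, 88 kHz.
k=4: 89.8 kHz, 113.4 kHz.
Within [15.95 kHz, 70.2 kHz]: 37.2 kHz, 39 kHz, 62.6 kHz, 64.4 kHz.

37.2 kHz, 39 kHz, 62.6 kHz, 64.4 kHz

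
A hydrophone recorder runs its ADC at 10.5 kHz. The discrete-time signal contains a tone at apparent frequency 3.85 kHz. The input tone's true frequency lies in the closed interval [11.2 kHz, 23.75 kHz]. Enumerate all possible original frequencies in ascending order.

Frequencies that alias to 3.85 kHz are k·fs ± 3.85 kHz for integer k ≥ 0.
k=0: 3.85 kHz.
k=1: 6.65 kHz, 14.35 kHz.
k=2: 17.15 kHz, 24.85 kHz.
k=3: 27.65 kHz, 35.35 kHz.
Within [11.2 kHz, 23.75 kHz]: 14.35 kHz, 17.15 kHz.

14.35 kHz, 17.15 kHz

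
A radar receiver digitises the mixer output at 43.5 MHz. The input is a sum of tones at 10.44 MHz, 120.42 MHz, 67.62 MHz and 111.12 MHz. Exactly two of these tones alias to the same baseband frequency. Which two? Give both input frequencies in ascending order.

67.62 MHz, 111.12 MHz

fs/2 = 21.75 MHz.
10.44 MHz ≤ fs/2 = 21.75 MHz, passes unchanged.
120.42 MHz mod fs = 33.42 MHz.
33.42 MHz > fs/2 = 21.75 MHz, folds to fs − 33.42 MHz = 10.08 MHz.
67.62 MHz mod fs = 24.12 MHz.
24.12 MHz > fs/2 = 21.75 MHz, folds to fs − 24.12 MHz = 19.38 MHz.
111.12 MHz mod fs = 24.12 MHz.
24.12 MHz > fs/2 = 21.75 MHz, folds to fs − 24.12 MHz = 19.38 MHz.
67.62 MHz and 111.12 MHz both map to 19.38 MHz.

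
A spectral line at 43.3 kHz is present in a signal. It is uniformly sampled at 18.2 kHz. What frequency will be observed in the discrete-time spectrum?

6.9 kHz

43.3 kHz mod fs = 6.9 kHz.
6.9 kHz ≤ fs/2 = 9.1 kHz, appears at 6.9 kHz.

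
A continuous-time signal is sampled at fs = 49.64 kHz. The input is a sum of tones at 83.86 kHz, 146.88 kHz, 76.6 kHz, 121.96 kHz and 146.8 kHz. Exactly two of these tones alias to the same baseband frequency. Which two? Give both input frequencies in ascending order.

76.6 kHz, 121.96 kHz

fs/2 = 24.82 kHz.
83.86 kHz mod fs = 34.22 kHz.
34.22 kHz > fs/2 = 24.82 kHz, folds to fs − 34.22 kHz = 15.42 kHz.
146.88 kHz mod fs = 47.6 kHz.
47.6 kHz > fs/2 = 24.82 kHz, folds to fs − 47.6 kHz = 2.04 kHz.
76.6 kHz mod fs = 26.96 kHz.
26.96 kHz > fs/2 = 24.82 kHz, folds to fs − 26.96 kHz = 22.68 kHz.
121.96 kHz mod fs = 22.68 kHz.
22.68 kHz ≤ fs/2 = 24.82 kHz, appears at 22.68 kHz.
146.8 kHz mod fs = 47.52 kHz.
47.52 kHz > fs/2 = 24.82 kHz, folds to fs − 47.52 kHz = 2.12 kHz.
76.6 kHz and 121.96 kHz both map to 22.68 kHz.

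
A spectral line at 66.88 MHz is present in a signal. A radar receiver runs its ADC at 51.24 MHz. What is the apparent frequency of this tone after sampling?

15.64 MHz

66.88 MHz mod fs = 15.64 MHz.
15.64 MHz ≤ fs/2 = 25.62 MHz, appears at 15.64 MHz.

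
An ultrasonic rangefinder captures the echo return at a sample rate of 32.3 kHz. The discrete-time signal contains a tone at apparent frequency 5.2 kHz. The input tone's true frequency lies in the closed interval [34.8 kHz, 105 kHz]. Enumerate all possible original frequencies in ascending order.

37.5 kHz, 59.4 kHz, 69.8 kHz, 91.7 kHz, 102.1 kHz

Frequencies that alias to 5.2 kHz are k·fs ± 5.2 kHz for integer k ≥ 0.
k=0: 5.2 kHz.
k=1: 27.1 kHz, 37.5 kHz.
k=2: 59.4 kHz, 69.8 kHz.
k=3: 91.7 kHz, 102.1 kHz.
k=4: 124 kHz, 134.4 kHz.
Within [34.8 kHz, 105 kHz]: 37.5 kHz, 59.4 kHz, 69.8 kHz, 91.7 kHz, 102.1 kHz.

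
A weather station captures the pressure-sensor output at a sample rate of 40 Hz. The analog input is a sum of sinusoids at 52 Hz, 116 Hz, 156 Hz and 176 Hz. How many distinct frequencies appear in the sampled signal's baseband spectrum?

3

fs/2 = 20 Hz.
52 Hz mod fs = 12 Hz.
12 Hz ≤ fs/2 = 20 Hz, appears at 12 Hz.
116 Hz mod fs = 36 Hz.
36 Hz > fs/2 = 20 Hz, folds to fs − 36 Hz = 4 Hz.
156 Hz mod fs = 36 Hz.
36 Hz > fs/2 = 20 Hz, folds to fs − 36 Hz = 4 Hz.
176 Hz mod fs = 16 Hz.
16 Hz ≤ fs/2 = 20 Hz, appears at 16 Hz.
Distinct values: {4 Hz, 12 Hz, 16 Hz} → 3.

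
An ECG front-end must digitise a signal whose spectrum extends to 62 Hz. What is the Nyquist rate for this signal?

Nyquist rate = 2 × 62 Hz = 124 Hz.

124 Hz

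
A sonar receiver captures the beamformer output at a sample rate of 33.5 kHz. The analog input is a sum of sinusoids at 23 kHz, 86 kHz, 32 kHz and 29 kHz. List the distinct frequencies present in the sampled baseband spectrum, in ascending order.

1.5 kHz, 4.5 kHz, 10.5 kHz, 14.5 kHz

fs/2 = 16.75 kHz.
23 kHz > fs/2 = 16.75 kHz, folds to fs − 23 kHz = 10.5 kHz.
86 kHz mod fs = 19 kHz.
19 kHz > fs/2 = 16.75 kHz, folds to fs − 19 kHz = 14.5 kHz.
32 kHz > fs/2 = 16.75 kHz, folds to fs − 32 kHz = 1.5 kHz.
29 kHz > fs/2 = 16.75 kHz, folds to fs − 29 kHz = 4.5 kHz.
Distinct values: {1.5 kHz, 4.5 kHz, 10.5 kHz, 14.5 kHz}.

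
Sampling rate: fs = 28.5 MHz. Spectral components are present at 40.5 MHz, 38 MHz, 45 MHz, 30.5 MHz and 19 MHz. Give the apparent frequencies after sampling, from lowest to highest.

2 MHz, 9.5 MHz, 12 MHz

fs/2 = 14.25 MHz.
40.5 MHz mod fs = 12 MHz.
12 MHz ≤ fs/2 = 14.25 MHz, appears at 12 MHz.
38 MHz mod fs = 9.5 MHz.
9.5 MHz ≤ fs/2 = 14.25 MHz, appears at 9.5 MHz.
45 MHz mod fs = 16.5 MHz.
16.5 MHz > fs/2 = 14.25 MHz, folds to fs − 16.5 MHz = 12 MHz.
30.5 MHz mod fs = 2 MHz.
2 MHz ≤ fs/2 = 14.25 MHz, appears at 2 MHz.
19 MHz > fs/2 = 14.25 MHz, folds to fs − 19 MHz = 9.5 MHz.
Distinct values: {2 MHz, 9.5 MHz, 12 MHz}.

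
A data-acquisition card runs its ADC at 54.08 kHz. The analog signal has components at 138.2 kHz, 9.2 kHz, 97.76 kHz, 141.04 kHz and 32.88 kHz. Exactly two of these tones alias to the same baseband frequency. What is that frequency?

21.2 kHz

fs/2 = 27.04 kHz.
138.2 kHz mod fs = 30.04 kHz.
30.04 kHz > fs/2 = 27.04 kHz, folds to fs − 30.04 kHz = 24.04 kHz.
9.2 kHz ≤ fs/2 = 27.04 kHz, passes unchanged.
97.76 kHz mod fs = 43.68 kHz.
43.68 kHz > fs/2 = 27.04 kHz, folds to fs − 43.68 kHz = 10.4 kHz.
141.04 kHz mod fs = 32.88 kHz.
32.88 kHz > fs/2 = 27.04 kHz, folds to fs − 32.88 kHz = 21.2 kHz.
32.88 kHz > fs/2 = 27.04 kHz, folds to fs − 32.88 kHz = 21.2 kHz.
32.88 kHz and 141.04 kHz both map to 21.2 kHz.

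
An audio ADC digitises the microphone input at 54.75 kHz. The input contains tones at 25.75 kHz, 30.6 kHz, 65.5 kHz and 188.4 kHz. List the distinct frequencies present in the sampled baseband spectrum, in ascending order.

fs/2 = 27.375 kHz.
25.75 kHz ≤ fs/2 = 27.375 kHz, passes unchanged.
30.6 kHz > fs/2 = 27.375 kHz, folds to fs − 30.6 kHz = 24.15 kHz.
65.5 kHz mod fs = 10.75 kHz.
10.75 kHz ≤ fs/2 = 27.375 kHz, appears at 10.75 kHz.
188.4 kHz mod fs = 24.15 kHz.
24.15 kHz ≤ fs/2 = 27.375 kHz, appears at 24.15 kHz.
Distinct values: {10.75 kHz, 24.15 kHz, 25.75 kHz}.

10.75 kHz, 24.15 kHz, 25.75 kHz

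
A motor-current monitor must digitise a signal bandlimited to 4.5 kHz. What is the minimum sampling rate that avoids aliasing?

9 kHz

Nyquist rate = 2 × 4.5 kHz = 9 kHz.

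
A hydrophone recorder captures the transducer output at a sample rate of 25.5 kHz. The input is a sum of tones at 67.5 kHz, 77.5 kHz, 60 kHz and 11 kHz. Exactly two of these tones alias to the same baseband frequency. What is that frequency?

9 kHz

fs/2 = 12.75 kHz.
67.5 kHz mod fs = 16.5 kHz.
16.5 kHz > fs/2 = 12.75 kHz, folds to fs − 16.5 kHz = 9 kHz.
77.5 kHz mod fs = 1 kHz.
1 kHz ≤ fs/2 = 12.75 kHz, appears at 1 kHz.
60 kHz mod fs = 9 kHz.
9 kHz ≤ fs/2 = 12.75 kHz, appears at 9 kHz.
11 kHz ≤ fs/2 = 12.75 kHz, passes unchanged.
60 kHz and 67.5 kHz both map to 9 kHz.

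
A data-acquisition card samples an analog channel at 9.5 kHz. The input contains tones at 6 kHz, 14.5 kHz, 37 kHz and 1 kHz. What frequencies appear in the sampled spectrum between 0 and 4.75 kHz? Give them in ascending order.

fs/2 = 4.75 kHz.
6 kHz > fs/2 = 4.75 kHz, folds to fs − 6 kHz = 3.5 kHz.
14.5 kHz mod fs = 5 kHz.
5 kHz > fs/2 = 4.75 kHz, folds to fs − 5 kHz = 4.5 kHz.
37 kHz mod fs = 8.5 kHz.
8.5 kHz > fs/2 = 4.75 kHz, folds to fs − 8.5 kHz = 1 kHz.
1 kHz ≤ fs/2 = 4.75 kHz, passes unchanged.
Distinct values: {1 kHz, 3.5 kHz, 4.5 kHz}.

1 kHz, 3.5 kHz, 4.5 kHz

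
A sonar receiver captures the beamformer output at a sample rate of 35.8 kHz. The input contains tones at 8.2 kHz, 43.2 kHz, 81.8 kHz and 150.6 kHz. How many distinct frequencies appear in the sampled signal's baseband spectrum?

fs/2 = 17.9 kHz.
8.2 kHz ≤ fs/2 = 17.9 kHz, passes unchanged.
43.2 kHz mod fs = 7.4 kHz.
7.4 kHz ≤ fs/2 = 17.9 kHz, appears at 7.4 kHz.
81.8 kHz mod fs = 10.2 kHz.
10.2 kHz ≤ fs/2 = 17.9 kHz, appears at 10.2 kHz.
150.6 kHz mod fs = 7.4 kHz.
7.4 kHz ≤ fs/2 = 17.9 kHz, appears at 7.4 kHz.
Distinct values: {7.4 kHz, 8.2 kHz, 10.2 kHz} → 3.

3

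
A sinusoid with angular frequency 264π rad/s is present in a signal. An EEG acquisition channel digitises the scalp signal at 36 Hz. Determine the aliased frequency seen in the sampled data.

ω = 264π rad/s → f = ω/(2π) = 132 Hz.
132 Hz mod fs = 24 Hz.
24 Hz > fs/2 = 18 Hz, folds to fs − 24 Hz = 12 Hz.

12 Hz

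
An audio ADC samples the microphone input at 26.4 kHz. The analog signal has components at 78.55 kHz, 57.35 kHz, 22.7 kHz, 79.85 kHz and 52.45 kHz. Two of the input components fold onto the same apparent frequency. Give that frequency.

fs/2 = 13.2 kHz.
78.55 kHz mod fs = 25.75 kHz.
25.75 kHz > fs/2 = 13.2 kHz, folds to fs − 25.75 kHz = 0.65 kHz.
57.35 kHz mod fs = 4.55 kHz.
4.55 kHz ≤ fs/2 = 13.2 kHz, appears at 4.55 kHz.
22.7 kHz > fs/2 = 13.2 kHz, folds to fs − 22.7 kHz = 3.7 kHz.
79.85 kHz mod fs = 0.65 kHz.
0.65 kHz ≤ fs/2 = 13.2 kHz, appears at 0.65 kHz.
52.45 kHz mod fs = 26.05 kHz.
26.05 kHz > fs/2 = 13.2 kHz, folds to fs − 26.05 kHz = 0.35 kHz.
78.55 kHz and 79.85 kHz both map to 0.65 kHz.

0.65 kHz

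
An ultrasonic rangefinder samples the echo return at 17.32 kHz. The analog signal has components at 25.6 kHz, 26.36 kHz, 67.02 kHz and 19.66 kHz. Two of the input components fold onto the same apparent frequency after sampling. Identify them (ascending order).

fs/2 = 8.66 kHz.
25.6 kHz mod fs = 8.28 kHz.
8.28 kHz ≤ fs/2 = 8.66 kHz, appears at 8.28 kHz.
26.36 kHz mod fs = 9.04 kHz.
9.04 kHz > fs/2 = 8.66 kHz, folds to fs − 9.04 kHz = 8.28 kHz.
67.02 kHz mod fs = 15.06 kHz.
15.06 kHz > fs/2 = 8.66 kHz, folds to fs − 15.06 kHz = 2.26 kHz.
19.66 kHz mod fs = 2.34 kHz.
2.34 kHz ≤ fs/2 = 8.66 kHz, appears at 2.34 kHz.
25.6 kHz and 26.36 kHz both map to 8.28 kHz.

25.6 kHz, 26.36 kHz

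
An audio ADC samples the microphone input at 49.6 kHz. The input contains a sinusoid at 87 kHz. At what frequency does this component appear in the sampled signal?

87 kHz mod fs = 37.4 kHz.
37.4 kHz > fs/2 = 24.8 kHz, folds to fs − 37.4 kHz = 12.2 kHz.

12.2 kHz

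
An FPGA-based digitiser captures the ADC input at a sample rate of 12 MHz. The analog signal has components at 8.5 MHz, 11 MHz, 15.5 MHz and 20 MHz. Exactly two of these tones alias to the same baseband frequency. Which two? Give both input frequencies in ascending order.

fs/2 = 6 MHz.
8.5 MHz > fs/2 = 6 MHz, folds to fs − 8.5 MHz = 3.5 MHz.
11 MHz > fs/2 = 6 MHz, folds to fs − 11 MHz = 1 MHz.
15.5 MHz mod fs = 3.5 MHz.
3.5 MHz ≤ fs/2 = 6 MHz, appears at 3.5 MHz.
20 MHz mod fs = 8 MHz.
8 MHz > fs/2 = 6 MHz, folds to fs − 8 MHz = 4 MHz.
8.5 MHz and 15.5 MHz both map to 3.5 MHz.

8.5 MHz, 15.5 MHz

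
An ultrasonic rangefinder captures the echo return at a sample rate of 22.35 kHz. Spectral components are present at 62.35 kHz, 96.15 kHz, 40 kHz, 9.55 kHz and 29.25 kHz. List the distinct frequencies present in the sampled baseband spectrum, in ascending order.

4.7 kHz, 6.75 kHz, 6.9 kHz, 9.55 kHz

fs/2 = 11.175 kHz.
62.35 kHz mod fs = 17.65 kHz.
17.65 kHz > fs/2 = 11.175 kHz, folds to fs − 17.65 kHz = 4.7 kHz.
96.15 kHz mod fs = 6.75 kHz.
6.75 kHz ≤ fs/2 = 11.175 kHz, appears at 6.75 kHz.
40 kHz mod fs = 17.65 kHz.
17.65 kHz > fs/2 = 11.175 kHz, folds to fs − 17.65 kHz = 4.7 kHz.
9.55 kHz ≤ fs/2 = 11.175 kHz, passes unchanged.
29.25 kHz mod fs = 6.9 kHz.
6.9 kHz ≤ fs/2 = 11.175 kHz, appears at 6.9 kHz.
Distinct values: {4.7 kHz, 6.75 kHz, 6.9 kHz, 9.55 kHz}.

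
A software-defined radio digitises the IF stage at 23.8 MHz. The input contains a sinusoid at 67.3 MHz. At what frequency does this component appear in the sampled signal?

4.1 MHz

67.3 MHz mod fs = 19.7 MHz.
19.7 MHz > fs/2 = 11.9 MHz, folds to fs − 19.7 MHz = 4.1 MHz.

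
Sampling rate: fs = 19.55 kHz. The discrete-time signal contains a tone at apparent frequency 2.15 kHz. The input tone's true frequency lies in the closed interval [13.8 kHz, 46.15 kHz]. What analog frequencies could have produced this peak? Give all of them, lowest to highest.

17.4 kHz, 21.7 kHz, 36.95 kHz, 41.25 kHz

Frequencies that alias to 2.15 kHz are k·fs ± 2.15 kHz for integer k ≥ 0.
k=0: 2.15 kHz.
k=1: 17.4 kHz, 21.7 kHz.
k=2: 36.95 kHz, 41.25 kHz.
k=3: 56.5 kHz, 60.8 kHz.
Within [13.8 kHz, 46.15 kHz]: 17.4 kHz, 21.7 kHz, 36.95 kHz, 41.25 kHz.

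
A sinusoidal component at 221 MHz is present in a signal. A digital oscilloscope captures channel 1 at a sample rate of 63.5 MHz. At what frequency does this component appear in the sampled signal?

221 MHz mod fs = 30.5 MHz.
30.5 MHz ≤ fs/2 = 31.75 MHz, appears at 30.5 MHz.

30.5 MHz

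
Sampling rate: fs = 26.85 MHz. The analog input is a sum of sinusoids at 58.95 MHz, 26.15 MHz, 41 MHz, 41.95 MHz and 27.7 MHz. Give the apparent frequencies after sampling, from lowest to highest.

fs/2 = 13.425 MHz.
58.95 MHz mod fs = 5.25 MHz.
5.25 MHz ≤ fs/2 = 13.425 MHz, appears at 5.25 MHz.
26.15 MHz > fs/2 = 13.425 MHz, folds to fs − 26.15 MHz = 0.7 MHz.
41 MHz mod fs = 14.15 MHz.
14.15 MHz > fs/2 = 13.425 MHz, folds to fs − 14.15 MHz = 12.7 MHz.
41.95 MHz mod fs = 15.1 MHz.
15.1 MHz > fs/2 = 13.425 MHz, folds to fs − 15.1 MHz = 11.75 MHz.
27.7 MHz mod fs = 0.85 MHz.
0.85 MHz ≤ fs/2 = 13.425 MHz, appears at 0.85 MHz.
Distinct values: {0.7 MHz, 0.85 MHz, 5.25 MHz, 11.75 MHz, 12.7 MHz}.

0.7 MHz, 0.85 MHz, 5.25 MHz, 11.75 MHz, 12.7 MHz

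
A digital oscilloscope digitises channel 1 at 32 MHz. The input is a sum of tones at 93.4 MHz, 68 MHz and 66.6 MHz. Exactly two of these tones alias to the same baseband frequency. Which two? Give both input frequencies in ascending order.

66.6 MHz, 93.4 MHz

fs/2 = 16 MHz.
93.4 MHz mod fs = 29.4 MHz.
29.4 MHz > fs/2 = 16 MHz, folds to fs − 29.4 MHz = 2.6 MHz.
68 MHz mod fs = 4 MHz.
4 MHz ≤ fs/2 = 16 MHz, appears at 4 MHz.
66.6 MHz mod fs = 2.6 MHz.
2.6 MHz ≤ fs/2 = 16 MHz, appears at 2.6 MHz.
66.6 MHz and 93.4 MHz both map to 2.6 MHz.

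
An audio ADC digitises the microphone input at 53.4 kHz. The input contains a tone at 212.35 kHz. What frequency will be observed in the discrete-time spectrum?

212.35 kHz mod fs = 52.15 kHz.
52.15 kHz > fs/2 = 26.7 kHz, folds to fs − 52.15 kHz = 1.25 kHz.

1.25 kHz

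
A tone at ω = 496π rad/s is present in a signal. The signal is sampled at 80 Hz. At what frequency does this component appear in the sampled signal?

8 Hz

ω = 496π rad/s → f = ω/(2π) = 248 Hz.
248 Hz mod fs = 8 Hz.
8 Hz ≤ fs/2 = 40 Hz, appears at 8 Hz.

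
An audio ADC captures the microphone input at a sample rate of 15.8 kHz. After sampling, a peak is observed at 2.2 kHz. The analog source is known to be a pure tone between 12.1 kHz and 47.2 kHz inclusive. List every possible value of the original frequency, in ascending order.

13.6 kHz, 18 kHz, 29.4 kHz, 33.8 kHz, 45.2 kHz

Frequencies that alias to 2.2 kHz are k·fs ± 2.2 kHz for integer k ≥ 0.
k=0: 2.2 kHz.
k=1: 13.6 kHz, 18 kHz.
k=2: 29.4 kHz, 33.8 kHz.
k=3: 45.2 kHz, 49.6 kHz.
k=4: 61 kHz, 65.4 kHz.
Within [12.1 kHz, 47.2 kHz]: 13.6 kHz, 18 kHz, 29.4 kHz, 33.8 kHz, 45.2 kHz.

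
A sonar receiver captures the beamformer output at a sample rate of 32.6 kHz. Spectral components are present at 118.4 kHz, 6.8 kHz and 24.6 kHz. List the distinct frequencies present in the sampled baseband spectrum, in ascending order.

6.8 kHz, 8 kHz, 12 kHz

fs/2 = 16.3 kHz.
118.4 kHz mod fs = 20.6 kHz.
20.6 kHz > fs/2 = 16.3 kHz, folds to fs − 20.6 kHz = 12 kHz.
6.8 kHz ≤ fs/2 = 16.3 kHz, passes unchanged.
24.6 kHz > fs/2 = 16.3 kHz, folds to fs − 24.6 kHz = 8 kHz.
Distinct values: {6.8 kHz, 8 kHz, 12 kHz}.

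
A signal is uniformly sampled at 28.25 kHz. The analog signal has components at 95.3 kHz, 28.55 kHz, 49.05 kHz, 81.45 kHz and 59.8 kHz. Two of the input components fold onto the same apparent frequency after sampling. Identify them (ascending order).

59.8 kHz, 81.45 kHz

fs/2 = 14.125 kHz.
95.3 kHz mod fs = 10.55 kHz.
10.55 kHz ≤ fs/2 = 14.125 kHz, appears at 10.55 kHz.
28.55 kHz mod fs = 0.3 kHz.
0.3 kHz ≤ fs/2 = 14.125 kHz, appears at 0.3 kHz.
49.05 kHz mod fs = 20.8 kHz.
20.8 kHz > fs/2 = 14.125 kHz, folds to fs − 20.8 kHz = 7.45 kHz.
81.45 kHz mod fs = 24.95 kHz.
24.95 kHz > fs/2 = 14.125 kHz, folds to fs − 24.95 kHz = 3.3 kHz.
59.8 kHz mod fs = 3.3 kHz.
3.3 kHz ≤ fs/2 = 14.125 kHz, appears at 3.3 kHz.
59.8 kHz and 81.45 kHz both map to 3.3 kHz.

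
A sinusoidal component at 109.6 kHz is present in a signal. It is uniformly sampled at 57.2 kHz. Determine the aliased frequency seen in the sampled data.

109.6 kHz mod fs = 52.4 kHz.
52.4 kHz > fs/2 = 28.6 kHz, folds to fs − 52.4 kHz = 4.8 kHz.

4.8 kHz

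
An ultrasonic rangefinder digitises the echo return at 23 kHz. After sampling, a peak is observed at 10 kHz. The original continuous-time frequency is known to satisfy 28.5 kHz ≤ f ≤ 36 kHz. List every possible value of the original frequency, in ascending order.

Frequencies that alias to 10 kHz are k·fs ± 10 kHz for integer k ≥ 0.
k=0: 10 kHz.
k=1: 13 kHz, 33 kHz.
k=2: 36 kHz, 56 kHz.
k=3: 59 kHz, 79 kHz.
Within [28.5 kHz, 36 kHz]: 33 kHz, 36 kHz.

33 kHz, 36 kHz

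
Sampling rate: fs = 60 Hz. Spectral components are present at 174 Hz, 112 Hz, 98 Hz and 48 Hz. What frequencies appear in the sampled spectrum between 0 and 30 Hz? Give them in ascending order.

fs/2 = 30 Hz.
174 Hz mod fs = 54 Hz.
54 Hz > fs/2 = 30 Hz, folds to fs − 54 Hz = 6 Hz.
112 Hz mod fs = 52 Hz.
52 Hz > fs/2 = 30 Hz, folds to fs − 52 Hz = 8 Hz.
98 Hz mod fs = 38 Hz.
38 Hz > fs/2 = 30 Hz, folds to fs − 38 Hz = 22 Hz.
48 Hz > fs/2 = 30 Hz, folds to fs − 48 Hz = 12 Hz.
Distinct values: {6 Hz, 8 Hz, 12 Hz, 22 Hz}.

6 Hz, 8 Hz, 12 Hz, 22 Hz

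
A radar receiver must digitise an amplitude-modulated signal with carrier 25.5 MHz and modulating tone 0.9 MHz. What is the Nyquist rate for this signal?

AM sidebands sit at fc ± fm = 24.6 MHz and 26.4 MHz.
Highest-frequency component: 26.4 MHz.
Nyquist rate = 2 × 26.4 MHz = 52.8 MHz.

52.8 MHz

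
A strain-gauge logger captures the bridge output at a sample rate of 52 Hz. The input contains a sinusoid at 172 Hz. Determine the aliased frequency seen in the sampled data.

16 Hz

172 Hz mod fs = 16 Hz.
16 Hz ≤ fs/2 = 26 Hz, appears at 16 Hz.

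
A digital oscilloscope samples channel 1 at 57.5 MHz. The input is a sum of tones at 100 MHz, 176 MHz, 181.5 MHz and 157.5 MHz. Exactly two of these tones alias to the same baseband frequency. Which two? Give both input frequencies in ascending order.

fs/2 = 28.75 MHz.
100 MHz mod fs = 42.5 MHz.
42.5 MHz > fs/2 = 28.75 MHz, folds to fs − 42.5 MHz = 15 MHz.
176 MHz mod fs = 3.5 MHz.
3.5 MHz ≤ fs/2 = 28.75 MHz, appears at 3.5 MHz.
181.5 MHz mod fs = 9 MHz.
9 MHz ≤ fs/2 = 28.75 MHz, appears at 9 MHz.
157.5 MHz mod fs = 42.5 MHz.
42.5 MHz > fs/2 = 28.75 MHz, folds to fs − 42.5 MHz = 15 MHz.
100 MHz and 157.5 MHz both map to 15 MHz.

100 MHz, 157.5 MHz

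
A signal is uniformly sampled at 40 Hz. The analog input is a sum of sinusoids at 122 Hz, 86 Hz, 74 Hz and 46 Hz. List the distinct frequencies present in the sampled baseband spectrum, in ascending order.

fs/2 = 20 Hz.
122 Hz mod fs = 2 Hz.
2 Hz ≤ fs/2 = 20 Hz, appears at 2 Hz.
86 Hz mod fs = 6 Hz.
6 Hz ≤ fs/2 = 20 Hz, appears at 6 Hz.
74 Hz mod fs = 34 Hz.
34 Hz > fs/2 = 20 Hz, folds to fs − 34 Hz = 6 Hz.
46 Hz mod fs = 6 Hz.
6 Hz ≤ fs/2 = 20 Hz, appears at 6 Hz.
Distinct values: {2 Hz, 6 Hz}.

2 Hz, 6 Hz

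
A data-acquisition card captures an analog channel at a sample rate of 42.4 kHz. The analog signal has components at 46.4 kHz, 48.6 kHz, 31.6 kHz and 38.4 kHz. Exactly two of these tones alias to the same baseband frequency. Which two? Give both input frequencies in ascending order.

38.4 kHz, 46.4 kHz

fs/2 = 21.2 kHz.
46.4 kHz mod fs = 4 kHz.
4 kHz ≤ fs/2 = 21.2 kHz, appears at 4 kHz.
48.6 kHz mod fs = 6.2 kHz.
6.2 kHz ≤ fs/2 = 21.2 kHz, appears at 6.2 kHz.
31.6 kHz > fs/2 = 21.2 kHz, folds to fs − 31.6 kHz = 10.8 kHz.
38.4 kHz > fs/2 = 21.2 kHz, folds to fs − 38.4 kHz = 4 kHz.
38.4 kHz and 46.4 kHz both map to 4 kHz.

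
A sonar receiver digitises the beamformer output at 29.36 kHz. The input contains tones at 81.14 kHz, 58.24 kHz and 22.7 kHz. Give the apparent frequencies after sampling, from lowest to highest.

fs/2 = 14.68 kHz.
81.14 kHz mod fs = 22.42 kHz.
22.42 kHz > fs/2 = 14.68 kHz, folds to fs − 22.42 kHz = 6.94 kHz.
58.24 kHz mod fs = 28.88 kHz.
28.88 kHz > fs/2 = 14.68 kHz, folds to fs − 28.88 kHz = 0.48 kHz.
22.7 kHz > fs/2 = 14.68 kHz, folds to fs − 22.7 kHz = 6.66 kHz.
Distinct values: {0.48 kHz, 6.66 kHz, 6.94 kHz}.

0.48 kHz, 6.66 kHz, 6.94 kHz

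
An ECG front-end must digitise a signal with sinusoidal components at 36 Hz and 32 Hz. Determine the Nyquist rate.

72 Hz

Highest-frequency component: 36 Hz.
Nyquist rate = 2 × 36 Hz = 72 Hz.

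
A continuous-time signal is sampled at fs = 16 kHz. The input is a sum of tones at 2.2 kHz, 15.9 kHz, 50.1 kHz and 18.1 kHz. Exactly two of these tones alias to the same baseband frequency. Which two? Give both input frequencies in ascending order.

fs/2 = 8 kHz.
2.2 kHz ≤ fs/2 = 8 kHz, passes unchanged.
15.9 kHz > fs/2 = 8 kHz, folds to fs − 15.9 kHz = 0.1 kHz.
50.1 kHz mod fs = 2.1 kHz.
2.1 kHz ≤ fs/2 = 8 kHz, appears at 2.1 kHz.
18.1 kHz mod fs = 2.1 kHz.
2.1 kHz ≤ fs/2 = 8 kHz, appears at 2.1 kHz.
18.1 kHz and 50.1 kHz both map to 2.1 kHz.

18.1 kHz, 50.1 kHz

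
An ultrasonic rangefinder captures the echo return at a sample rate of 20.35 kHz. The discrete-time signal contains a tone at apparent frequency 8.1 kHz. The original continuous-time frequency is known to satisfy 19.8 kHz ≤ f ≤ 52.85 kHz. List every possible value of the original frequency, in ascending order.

28.45 kHz, 32.6 kHz, 48.8 kHz

Frequencies that alias to 8.1 kHz are k·fs ± 8.1 kHz for integer k ≥ 0.
k=0: 8.1 kHz.
k=1: 12.25 kHz, 28.45 kHz.
k=2: 32.6 kHz, 48.8 kHz.
k=3: 52.95 kHz, 69.15 kHz.
Within [19.8 kHz, 52.85 kHz]: 28.45 kHz, 32.6 kHz, 48.8 kHz.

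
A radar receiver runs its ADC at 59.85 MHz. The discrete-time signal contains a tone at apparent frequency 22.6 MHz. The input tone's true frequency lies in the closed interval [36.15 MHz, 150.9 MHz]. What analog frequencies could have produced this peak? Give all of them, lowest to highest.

Frequencies that alias to 22.6 MHz are k·fs ± 22.6 MHz for integer k ≥ 0.
k=0: 22.6 MHz.
k=1: 37.25 MHz, 82.45 MHz.
k=2: 97.1 MHz, 142.3 MHz.
k=3: 156.95 MHz, 202.15 MHz.
Within [36.15 MHz, 150.9 MHz]: 37.25 MHz, 82.45 MHz, 97.1 MHz, 142.3 MHz.

37.25 MHz, 82.45 MHz, 97.1 MHz, 142.3 MHz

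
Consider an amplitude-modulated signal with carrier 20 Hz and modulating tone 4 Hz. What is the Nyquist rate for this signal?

48 Hz

AM sidebands sit at fc ± fm = 16 Hz and 24 Hz.
Highest-frequency component: 24 Hz.
Nyquist rate = 2 × 24 Hz = 48 Hz.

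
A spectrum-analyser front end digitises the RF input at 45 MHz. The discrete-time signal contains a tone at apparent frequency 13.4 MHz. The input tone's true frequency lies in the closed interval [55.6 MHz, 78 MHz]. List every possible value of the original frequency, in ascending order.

58.4 MHz, 76.6 MHz

Frequencies that alias to 13.4 MHz are k·fs ± 13.4 MHz for integer k ≥ 0.
k=0: 13.4 MHz.
k=1: 31.6 MHz, 58.4 MHz.
k=2: 76.6 MHz, 103.4 MHz.
k=3: 121.6 MHz, 148.4 MHz.
Within [55.6 MHz, 78 MHz]: 58.4 MHz, 76.6 MHz.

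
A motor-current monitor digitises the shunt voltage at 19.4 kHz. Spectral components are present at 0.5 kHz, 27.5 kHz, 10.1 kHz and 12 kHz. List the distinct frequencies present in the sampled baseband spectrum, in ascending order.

fs/2 = 9.7 kHz.
0.5 kHz ≤ fs/2 = 9.7 kHz, passes unchanged.
27.5 kHz mod fs = 8.1 kHz.
8.1 kHz ≤ fs/2 = 9.7 kHz, appears at 8.1 kHz.
10.1 kHz > fs/2 = 9.7 kHz, folds to fs − 10.1 kHz = 9.3 kHz.
12 kHz > fs/2 = 9.7 kHz, folds to fs − 12 kHz = 7.4 kHz.
Distinct values: {0.5 kHz, 7.4 kHz, 8.1 kHz, 9.3 kHz}.

0.5 kHz, 7.4 kHz, 8.1 kHz, 9.3 kHz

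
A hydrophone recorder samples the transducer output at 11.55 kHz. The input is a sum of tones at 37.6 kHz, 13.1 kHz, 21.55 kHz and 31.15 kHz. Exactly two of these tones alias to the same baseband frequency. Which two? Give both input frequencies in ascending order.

13.1 kHz, 21.55 kHz

fs/2 = 5.775 kHz.
37.6 kHz mod fs = 2.95 kHz.
2.95 kHz ≤ fs/2 = 5.775 kHz, appears at 2.95 kHz.
13.1 kHz mod fs = 1.55 kHz.
1.55 kHz ≤ fs/2 = 5.775 kHz, appears at 1.55 kHz.
21.55 kHz mod fs = 10 kHz.
10 kHz > fs/2 = 5.775 kHz, folds to fs − 10 kHz = 1.55 kHz.
31.15 kHz mod fs = 8.05 kHz.
8.05 kHz > fs/2 = 5.775 kHz, folds to fs − 8.05 kHz = 3.5 kHz.
13.1 kHz and 21.55 kHz both map to 1.55 kHz.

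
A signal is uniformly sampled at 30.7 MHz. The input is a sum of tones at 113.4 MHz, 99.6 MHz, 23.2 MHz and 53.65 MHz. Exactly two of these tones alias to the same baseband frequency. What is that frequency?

fs/2 = 15.35 MHz.
113.4 MHz mod fs = 21.3 MHz.
21.3 MHz > fs/2 = 15.35 MHz, folds to fs − 21.3 MHz = 9.4 MHz.
99.6 MHz mod fs = 7.5 MHz.
7.5 MHz ≤ fs/2 = 15.35 MHz, appears at 7.5 MHz.
23.2 MHz > fs/2 = 15.35 MHz, folds to fs − 23.2 MHz = 7.5 MHz.
53.65 MHz mod fs = 22.95 MHz.
22.95 MHz > fs/2 = 15.35 MHz, folds to fs − 22.95 MHz = 7.75 MHz.
23.2 MHz and 99.6 MHz both map to 7.5 MHz.

7.5 MHz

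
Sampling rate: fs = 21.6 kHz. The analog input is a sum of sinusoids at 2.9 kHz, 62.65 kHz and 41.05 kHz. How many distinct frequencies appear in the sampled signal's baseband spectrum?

2

fs/2 = 10.8 kHz.
2.9 kHz ≤ fs/2 = 10.8 kHz, passes unchanged.
62.65 kHz mod fs = 19.45 kHz.
19.45 kHz > fs/2 = 10.8 kHz, folds to fs − 19.45 kHz = 2.15 kHz.
41.05 kHz mod fs = 19.45 kHz.
19.45 kHz > fs/2 = 10.8 kHz, folds to fs − 19.45 kHz = 2.15 kHz.
Distinct values: {2.15 kHz, 2.9 kHz} → 2.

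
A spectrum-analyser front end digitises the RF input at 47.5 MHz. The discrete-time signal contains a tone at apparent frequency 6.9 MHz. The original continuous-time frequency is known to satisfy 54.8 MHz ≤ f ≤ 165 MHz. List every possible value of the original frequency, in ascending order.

88.1 MHz, 101.9 MHz, 135.6 MHz, 149.4 MHz

Frequencies that alias to 6.9 MHz are k·fs ± 6.9 MHz for integer k ≥ 0.
k=0: 6.9 MHz.
k=1: 40.6 MHz, 54.4 MHz.
k=2: 88.1 MHz, 101.9 MHz.
k=3: 135.6 MHz, 149.4 MHz.
k=4: 183.1 MHz, 196.9 MHz.
Within [54.8 MHz, 165 MHz]: 88.1 MHz, 101.9 MHz, 135.6 MHz, 149.4 MHz.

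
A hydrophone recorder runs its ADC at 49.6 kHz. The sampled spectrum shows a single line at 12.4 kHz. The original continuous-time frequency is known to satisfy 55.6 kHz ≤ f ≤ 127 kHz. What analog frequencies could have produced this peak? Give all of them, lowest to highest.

Frequencies that alias to 12.4 kHz are k·fs ± 12.4 kHz for integer k ≥ 0.
k=0: 12.4 kHz.
k=1: 37.2 kHz, 62 kHz.
k=2: 86.8 kHz, 111.6 kHz.
k=3: 136.4 kHz, 161.2 kHz.
Within [55.6 kHz, 127 kHz]: 62 kHz, 86.8 kHz, 111.6 kHz.

62 kHz, 86.8 kHz, 111.6 kHz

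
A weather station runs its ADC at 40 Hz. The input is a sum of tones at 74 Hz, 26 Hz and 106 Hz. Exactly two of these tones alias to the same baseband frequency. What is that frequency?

fs/2 = 20 Hz.
74 Hz mod fs = 34 Hz.
34 Hz > fs/2 = 20 Hz, folds to fs − 34 Hz = 6 Hz.
26 Hz > fs/2 = 20 Hz, folds to fs − 26 Hz = 14 Hz.
106 Hz mod fs = 26 Hz.
26 Hz > fs/2 = 20 Hz, folds to fs − 26 Hz = 14 Hz.
26 Hz and 106 Hz both map to 14 Hz.

14 Hz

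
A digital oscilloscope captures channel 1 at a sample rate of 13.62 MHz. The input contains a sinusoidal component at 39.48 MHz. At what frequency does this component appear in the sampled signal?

39.48 MHz mod fs = 12.24 MHz.
12.24 MHz > fs/2 = 6.81 MHz, folds to fs − 12.24 MHz = 1.38 MHz.

1.38 MHz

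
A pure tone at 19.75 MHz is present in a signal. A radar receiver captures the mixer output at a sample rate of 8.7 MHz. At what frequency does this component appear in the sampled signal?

19.75 MHz mod fs = 2.35 MHz.
2.35 MHz ≤ fs/2 = 4.35 MHz, appears at 2.35 MHz.

2.35 MHz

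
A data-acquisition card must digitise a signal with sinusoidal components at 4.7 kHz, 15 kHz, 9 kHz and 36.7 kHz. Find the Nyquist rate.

Highest-frequency component: 36.7 kHz.
Nyquist rate = 2 × 36.7 kHz = 73.4 kHz.

73.4 kHz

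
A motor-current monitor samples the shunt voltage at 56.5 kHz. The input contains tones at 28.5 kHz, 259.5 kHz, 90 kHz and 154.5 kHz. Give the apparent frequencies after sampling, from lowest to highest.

fs/2 = 28.25 kHz.
28.5 kHz > fs/2 = 28.25 kHz, folds to fs − 28.5 kHz = 28 kHz.
259.5 kHz mod fs = 33.5 kHz.
33.5 kHz > fs/2 = 28.25 kHz, folds to fs − 33.5 kHz = 23 kHz.
90 kHz mod fs = 33.5 kHz.
33.5 kHz > fs/2 = 28.25 kHz, folds to fs − 33.5 kHz = 23 kHz.
154.5 kHz mod fs = 41.5 kHz.
41.5 kHz > fs/2 = 28.25 kHz, folds to fs − 41.5 kHz = 15 kHz.
Distinct values: {15 kHz, 23 kHz, 28 kHz}.

15 kHz, 23 kHz, 28 kHz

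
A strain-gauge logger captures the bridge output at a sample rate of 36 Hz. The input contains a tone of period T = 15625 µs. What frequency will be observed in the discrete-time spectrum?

T = 15625 µs → f = 1/T = 64 Hz.
64 Hz mod fs = 28 Hz.
28 Hz > fs/2 = 18 Hz, folds to fs − 28 Hz = 8 Hz.

8 Hz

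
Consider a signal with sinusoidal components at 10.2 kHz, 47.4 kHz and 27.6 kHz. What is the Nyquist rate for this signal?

Highest-frequency component: 47.4 kHz.
Nyquist rate = 2 × 47.4 kHz = 94.8 kHz.

94.8 kHz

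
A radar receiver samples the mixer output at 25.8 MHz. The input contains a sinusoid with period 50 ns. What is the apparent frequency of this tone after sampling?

5.8 MHz

T = 50 ns → f = 1/T = 20 MHz.
20 MHz > fs/2 = 12.9 MHz, folds to fs − 20 MHz = 5.8 MHz.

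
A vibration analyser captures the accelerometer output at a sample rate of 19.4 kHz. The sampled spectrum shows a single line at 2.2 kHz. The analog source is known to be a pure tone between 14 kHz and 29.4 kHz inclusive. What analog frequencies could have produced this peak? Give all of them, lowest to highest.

Frequencies that alias to 2.2 kHz are k·fs ± 2.2 kHz for integer k ≥ 0.
k=0: 2.2 kHz.
k=1: 17.2 kHz, 21.6 kHz.
k=2: 36.6 kHz, 41 kHz.
Within [14 kHz, 29.4 kHz]: 17.2 kHz, 21.6 kHz.

17.2 kHz, 21.6 kHz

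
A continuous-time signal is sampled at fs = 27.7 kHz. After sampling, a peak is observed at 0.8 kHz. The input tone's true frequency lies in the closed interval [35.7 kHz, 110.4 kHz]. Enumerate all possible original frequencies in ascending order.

Frequencies that alias to 0.8 kHz are k·fs ± 0.8 kHz for integer k ≥ 0.
k=0: 0.8 kHz.
k=1: 26.9 kHz, 28.5 kHz.
k=2: 54.6 kHz, 56.2 kHz.
k=3: 82.3 kHz, 83.9 kHz.
k=4: 110 kHz, 111.6 kHz.
k=5: 137.7 kHz, 139.3 kHz.
Within [35.7 kHz, 110.4 kHz]: 54.6 kHz, 56.2 kHz, 82.3 kHz, 83.9 kHz, 110 kHz.

54.6 kHz, 56.2 kHz, 82.3 kHz, 83.9 kHz, 110 kHz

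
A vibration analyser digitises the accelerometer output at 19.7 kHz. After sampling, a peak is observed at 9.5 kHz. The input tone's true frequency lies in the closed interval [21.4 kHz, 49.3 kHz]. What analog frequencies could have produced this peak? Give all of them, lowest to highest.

29.2 kHz, 29.9 kHz, 48.9 kHz

Frequencies that alias to 9.5 kHz are k·fs ± 9.5 kHz for integer k ≥ 0.
k=0: 9.5 kHz.
k=1: 10.2 kHz, 29.2 kHz.
k=2: 29.9 kHz, 48.9 kHz.
k=3: 49.6 kHz, 68.6 kHz.
Within [21.4 kHz, 49.3 kHz]: 29.2 kHz, 29.9 kHz, 48.9 kHz.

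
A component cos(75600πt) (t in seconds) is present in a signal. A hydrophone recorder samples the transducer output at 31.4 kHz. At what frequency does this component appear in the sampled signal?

ω = 75600π rad/s → f = ω/(2π) = 37800 Hz = 37.8 kHz.
37.8 kHz mod fs = 6.4 kHz.
6.4 kHz ≤ fs/2 = 15.7 kHz, appears at 6.4 kHz.

6.4 kHz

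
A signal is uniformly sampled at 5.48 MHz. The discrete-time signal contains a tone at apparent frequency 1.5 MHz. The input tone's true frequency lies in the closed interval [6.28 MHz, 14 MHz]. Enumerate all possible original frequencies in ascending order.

6.98 MHz, 9.46 MHz, 12.46 MHz

Frequencies that alias to 1.5 MHz are k·fs ± 1.5 MHz for integer k ≥ 0.
k=0: 1.5 MHz.
k=1: 3.98 MHz, 6.98 MHz.
k=2: 9.46 MHz, 12.46 MHz.
k=3: 14.94 MHz, 17.94 MHz.
Within [6.28 MHz, 14 MHz]: 6.98 MHz, 9.46 MHz, 12.46 MHz.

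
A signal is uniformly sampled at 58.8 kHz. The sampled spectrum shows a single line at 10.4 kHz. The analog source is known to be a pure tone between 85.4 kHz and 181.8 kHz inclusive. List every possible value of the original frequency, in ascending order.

107.2 kHz, 128 kHz, 166 kHz

Frequencies that alias to 10.4 kHz are k·fs ± 10.4 kHz for integer k ≥ 0.
k=0: 10.4 kHz.
k=1: 48.4 kHz, 69.2 kHz.
k=2: 107.2 kHz, 128 kHz.
k=3: 166 kHz, 186.8 kHz.
k=4: 224.8 kHz, 245.6 kHz.
Within [85.4 kHz, 181.8 kHz]: 107.2 kHz, 128 kHz, 166 kHz.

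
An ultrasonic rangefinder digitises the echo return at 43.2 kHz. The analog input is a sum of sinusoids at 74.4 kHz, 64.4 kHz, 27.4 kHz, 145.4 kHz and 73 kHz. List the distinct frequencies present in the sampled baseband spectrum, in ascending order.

fs/2 = 21.6 kHz.
74.4 kHz mod fs = 31.2 kHz.
31.2 kHz > fs/2 = 21.6 kHz, folds to fs − 31.2 kHz = 12 kHz.
64.4 kHz mod fs = 21.2 kHz.
21.2 kHz ≤ fs/2 = 21.6 kHz, appears at 21.2 kHz.
27.4 kHz > fs/2 = 21.6 kHz, folds to fs − 27.4 kHz = 15.8 kHz.
145.4 kHz mod fs = 15.8 kHz.
15.8 kHz ≤ fs/2 = 21.6 kHz, appears at 15.8 kHz.
73 kHz mod fs = 29.8 kHz.
29.8 kHz > fs/2 = 21.6 kHz, folds to fs − 29.8 kHz = 13.4 kHz.
Distinct values: {12 kHz, 13.4 kHz, 15.8 kHz, 21.2 kHz}.

12 kHz, 13.4 kHz, 15.8 kHz, 21.2 kHz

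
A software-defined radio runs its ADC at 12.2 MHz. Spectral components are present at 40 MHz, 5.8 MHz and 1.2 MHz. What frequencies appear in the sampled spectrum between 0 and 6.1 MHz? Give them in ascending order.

1.2 MHz, 3.4 MHz, 5.8 MHz

fs/2 = 6.1 MHz.
40 MHz mod fs = 3.4 MHz.
3.4 MHz ≤ fs/2 = 6.1 MHz, appears at 3.4 MHz.
5.8 MHz ≤ fs/2 = 6.1 MHz, passes unchanged.
1.2 MHz ≤ fs/2 = 6.1 MHz, passes unchanged.
Distinct values: {1.2 MHz, 3.4 MHz, 5.8 MHz}.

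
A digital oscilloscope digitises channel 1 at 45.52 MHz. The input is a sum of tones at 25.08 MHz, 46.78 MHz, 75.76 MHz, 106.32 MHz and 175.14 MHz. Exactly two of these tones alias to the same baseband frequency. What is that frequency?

fs/2 = 22.76 MHz.
25.08 MHz > fs/2 = 22.76 MHz, folds to fs − 25.08 MHz = 20.44 MHz.
46.78 MHz mod fs = 1.26 MHz.
1.26 MHz ≤ fs/2 = 22.76 MHz, appears at 1.26 MHz.
75.76 MHz mod fs = 30.24 MHz.
30.24 MHz > fs/2 = 22.76 MHz, folds to fs − 30.24 MHz = 15.28 MHz.
106.32 MHz mod fs = 15.28 MHz.
15.28 MHz ≤ fs/2 = 22.76 MHz, appears at 15.28 MHz.
175.14 MHz mod fs = 38.58 MHz.
38.58 MHz > fs/2 = 22.76 MHz, folds to fs − 38.58 MHz = 6.94 MHz.
75.76 MHz and 106.32 MHz both map to 15.28 MHz.

15.28 MHz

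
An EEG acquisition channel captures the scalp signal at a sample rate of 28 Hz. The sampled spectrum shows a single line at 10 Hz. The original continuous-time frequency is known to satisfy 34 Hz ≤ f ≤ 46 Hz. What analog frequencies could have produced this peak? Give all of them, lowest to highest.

38 Hz, 46 Hz

Frequencies that alias to 10 Hz are k·fs ± 10 Hz for integer k ≥ 0.
k=0: 10 Hz.
k=1: 18 Hz, 38 Hz.
k=2: 46 Hz, 66 Hz.
k=3: 74 Hz, 94 Hz.
Within [34 Hz, 46 Hz]: 38 Hz, 46 Hz.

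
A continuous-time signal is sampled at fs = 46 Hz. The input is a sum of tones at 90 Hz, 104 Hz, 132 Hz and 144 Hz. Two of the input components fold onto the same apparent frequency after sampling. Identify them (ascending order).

132 Hz, 144 Hz

fs/2 = 23 Hz.
90 Hz mod fs = 44 Hz.
44 Hz > fs/2 = 23 Hz, folds to fs − 44 Hz = 2 Hz.
104 Hz mod fs = 12 Hz.
12 Hz ≤ fs/2 = 23 Hz, appears at 12 Hz.
132 Hz mod fs = 40 Hz.
40 Hz > fs/2 = 23 Hz, folds to fs − 40 Hz = 6 Hz.
144 Hz mod fs = 6 Hz.
6 Hz ≤ fs/2 = 23 Hz, appears at 6 Hz.
132 Hz and 144 Hz both map to 6 Hz.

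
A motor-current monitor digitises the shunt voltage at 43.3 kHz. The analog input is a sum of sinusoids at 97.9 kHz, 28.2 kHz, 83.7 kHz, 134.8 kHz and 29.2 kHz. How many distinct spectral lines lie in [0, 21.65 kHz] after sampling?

5

fs/2 = 21.65 kHz.
97.9 kHz mod fs = 11.3 kHz.
11.3 kHz ≤ fs/2 = 21.65 kHz, appears at 11.3 kHz.
28.2 kHz > fs/2 = 21.65 kHz, folds to fs − 28.2 kHz = 15.1 kHz.
83.7 kHz mod fs = 40.4 kHz.
40.4 kHz > fs/2 = 21.65 kHz, folds to fs − 40.4 kHz = 2.9 kHz.
134.8 kHz mod fs = 4.9 kHz.
4.9 kHz ≤ fs/2 = 21.65 kHz, appears at 4.9 kHz.
29.2 kHz > fs/2 = 21.65 kHz, folds to fs − 29.2 kHz = 14.1 kHz.
Distinct values: {2.9 kHz, 4.9 kHz, 11.3 kHz, 14.1 kHz, 15.1 kHz} → 5.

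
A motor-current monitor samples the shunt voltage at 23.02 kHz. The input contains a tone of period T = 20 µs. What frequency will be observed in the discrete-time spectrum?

T = 20 µs → f = 1/T = 50 kHz.
50 kHz mod fs = 3.96 kHz.
3.96 kHz ≤ fs/2 = 11.51 kHz, appears at 3.96 kHz.

3.96 kHz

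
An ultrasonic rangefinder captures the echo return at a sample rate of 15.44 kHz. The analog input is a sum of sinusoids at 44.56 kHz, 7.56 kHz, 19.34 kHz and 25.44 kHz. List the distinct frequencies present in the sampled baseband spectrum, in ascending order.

1.76 kHz, 3.9 kHz, 5.44 kHz, 7.56 kHz

fs/2 = 7.72 kHz.
44.56 kHz mod fs = 13.68 kHz.
13.68 kHz > fs/2 = 7.72 kHz, folds to fs − 13.68 kHz = 1.76 kHz.
7.56 kHz ≤ fs/2 = 7.72 kHz, passes unchanged.
19.34 kHz mod fs = 3.9 kHz.
3.9 kHz ≤ fs/2 = 7.72 kHz, appears at 3.9 kHz.
25.44 kHz mod fs = 10 kHz.
10 kHz > fs/2 = 7.72 kHz, folds to fs − 10 kHz = 5.44 kHz.
Distinct values: {1.76 kHz, 3.9 kHz, 5.44 kHz, 7.56 kHz}.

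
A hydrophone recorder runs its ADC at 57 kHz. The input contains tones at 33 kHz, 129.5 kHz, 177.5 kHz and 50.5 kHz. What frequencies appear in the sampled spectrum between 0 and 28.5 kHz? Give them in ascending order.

6.5 kHz, 15.5 kHz, 24 kHz

fs/2 = 28.5 kHz.
33 kHz > fs/2 = 28.5 kHz, folds to fs − 33 kHz = 24 kHz.
129.5 kHz mod fs = 15.5 kHz.
15.5 kHz ≤ fs/2 = 28.5 kHz, appears at 15.5 kHz.
177.5 kHz mod fs = 6.5 kHz.
6.5 kHz ≤ fs/2 = 28.5 kHz, appears at 6.5 kHz.
50.5 kHz > fs/2 = 28.5 kHz, folds to fs − 50.5 kHz = 6.5 kHz.
Distinct values: {6.5 kHz, 15.5 kHz, 24 kHz}.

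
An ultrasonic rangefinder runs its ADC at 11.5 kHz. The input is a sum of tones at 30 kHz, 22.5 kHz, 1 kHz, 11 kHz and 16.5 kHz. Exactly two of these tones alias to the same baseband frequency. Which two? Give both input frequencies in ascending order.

fs/2 = 5.75 kHz.
30 kHz mod fs = 7 kHz.
7 kHz > fs/2 = 5.75 kHz, folds to fs − 7 kHz = 4.5 kHz.
22.5 kHz mod fs = 11 kHz.
11 kHz > fs/2 = 5.75 kHz, folds to fs − 11 kHz = 0.5 kHz.
1 kHz ≤ fs/2 = 5.75 kHz, passes unchanged.
11 kHz > fs/2 = 5.75 kHz, folds to fs − 11 kHz = 0.5 kHz.
16.5 kHz mod fs = 5 kHz.
5 kHz ≤ fs/2 = 5.75 kHz, appears at 5 kHz.
11 kHz and 22.5 kHz both map to 0.5 kHz.

11 kHz, 22.5 kHz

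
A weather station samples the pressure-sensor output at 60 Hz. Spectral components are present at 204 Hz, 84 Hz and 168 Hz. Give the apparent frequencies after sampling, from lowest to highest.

12 Hz, 24 Hz

fs/2 = 30 Hz.
204 Hz mod fs = 24 Hz.
24 Hz ≤ fs/2 = 30 Hz, appears at 24 Hz.
84 Hz mod fs = 24 Hz.
24 Hz ≤ fs/2 = 30 Hz, appears at 24 Hz.
168 Hz mod fs = 48 Hz.
48 Hz > fs/2 = 30 Hz, folds to fs − 48 Hz = 12 Hz.
Distinct values: {12 Hz, 24 Hz}.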